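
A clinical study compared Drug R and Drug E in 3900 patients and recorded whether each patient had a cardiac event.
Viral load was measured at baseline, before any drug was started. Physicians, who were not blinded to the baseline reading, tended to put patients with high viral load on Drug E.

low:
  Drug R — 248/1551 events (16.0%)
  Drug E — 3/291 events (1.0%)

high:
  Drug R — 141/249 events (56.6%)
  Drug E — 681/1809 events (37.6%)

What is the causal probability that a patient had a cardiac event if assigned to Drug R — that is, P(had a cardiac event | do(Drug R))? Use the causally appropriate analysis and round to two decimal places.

Viral load satisfies the back-door criterion: it is not a descendant of the drug, and it blocks the spurious path from drug to outcome. Adjusting for it (i.e., using the within-viral load rates) gives the causal effect.
Standardising Drug R to the population viral load mix: 0.472·248/1551 + 0.528·141/249 = 0.374.

0.37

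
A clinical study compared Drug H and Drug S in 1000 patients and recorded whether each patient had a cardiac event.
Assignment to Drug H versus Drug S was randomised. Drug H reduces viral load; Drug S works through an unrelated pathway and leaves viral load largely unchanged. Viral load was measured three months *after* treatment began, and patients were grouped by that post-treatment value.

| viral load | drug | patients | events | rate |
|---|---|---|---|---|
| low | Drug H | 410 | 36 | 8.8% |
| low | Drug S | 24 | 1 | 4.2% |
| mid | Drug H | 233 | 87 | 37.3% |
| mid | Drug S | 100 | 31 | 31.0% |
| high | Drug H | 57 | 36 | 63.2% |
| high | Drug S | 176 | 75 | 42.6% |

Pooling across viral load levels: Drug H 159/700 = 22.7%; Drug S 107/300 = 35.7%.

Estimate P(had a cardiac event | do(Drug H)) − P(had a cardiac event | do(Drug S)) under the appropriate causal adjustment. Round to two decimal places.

-0.13

Viral load is downstream of the drug. One should not condition on a consequence of treatment, so the overall rates are the right comparison.
The causal difference is the pooled difference: 0.227 − 0.357 = -0.130.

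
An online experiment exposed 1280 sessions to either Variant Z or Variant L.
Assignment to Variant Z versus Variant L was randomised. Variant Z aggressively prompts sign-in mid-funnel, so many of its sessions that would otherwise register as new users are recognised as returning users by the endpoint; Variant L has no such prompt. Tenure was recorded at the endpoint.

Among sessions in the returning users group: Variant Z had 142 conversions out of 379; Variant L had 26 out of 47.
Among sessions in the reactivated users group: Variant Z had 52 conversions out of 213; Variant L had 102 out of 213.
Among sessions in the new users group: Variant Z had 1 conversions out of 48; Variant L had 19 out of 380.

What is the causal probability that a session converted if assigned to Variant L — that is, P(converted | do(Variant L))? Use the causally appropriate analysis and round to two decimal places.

The user tenure-specific comparison favours Variant L throughout, but the pooled figures favour Variant Z. The question is whether to condition on user tenure.
User tenure is downstream of the variant. One should not condition on a consequence of treatment, so the overall rates are the right comparison.
So P(outcome | do(Variant L)) is just the pooled rate for Variant L: 147/640 = 0.230.

0.23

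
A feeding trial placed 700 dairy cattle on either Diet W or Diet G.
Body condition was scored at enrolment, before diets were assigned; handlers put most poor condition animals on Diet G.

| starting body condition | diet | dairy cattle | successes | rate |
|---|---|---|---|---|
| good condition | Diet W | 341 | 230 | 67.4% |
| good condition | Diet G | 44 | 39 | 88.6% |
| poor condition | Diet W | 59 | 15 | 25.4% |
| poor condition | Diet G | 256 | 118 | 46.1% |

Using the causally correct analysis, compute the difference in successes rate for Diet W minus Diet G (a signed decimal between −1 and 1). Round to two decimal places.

The imbalance in starting body condition arose from how dairy cattle were allocated, not from anything the diet did; and starting body condition independently affects the outcome. The pooled gap is confounded — condition on starting body condition.
Adjusting over the population distribution of starting body condition: 0.550·(0.674−0.886) + 0.450·(0.254−0.461) = -0.210.

-0.21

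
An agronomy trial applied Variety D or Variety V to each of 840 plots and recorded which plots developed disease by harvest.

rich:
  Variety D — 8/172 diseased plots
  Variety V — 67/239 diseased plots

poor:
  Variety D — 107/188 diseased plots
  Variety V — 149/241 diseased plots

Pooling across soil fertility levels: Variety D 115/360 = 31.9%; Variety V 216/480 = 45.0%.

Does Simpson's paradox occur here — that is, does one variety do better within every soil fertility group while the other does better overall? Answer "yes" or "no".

no

Within each soil fertility level (rich 4.7% vs 28.0%; poor 56.9% vs 61.8%), Variety D has the lower rate every time. Pooled: 31.9% vs 45.0% — Variety D has the lower rate overall. They agree.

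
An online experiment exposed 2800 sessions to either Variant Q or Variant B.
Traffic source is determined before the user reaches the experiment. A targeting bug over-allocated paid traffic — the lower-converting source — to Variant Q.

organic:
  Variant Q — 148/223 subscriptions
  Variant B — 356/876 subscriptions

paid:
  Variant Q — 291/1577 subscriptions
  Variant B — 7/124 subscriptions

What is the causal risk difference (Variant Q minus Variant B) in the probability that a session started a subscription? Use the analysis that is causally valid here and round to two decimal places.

The traffic source-specific comparison favours Variant Q throughout, but the pooled figures favour Variant B. The question is whether to condition on traffic source.
Traffic source differs across variants for reasons unrelated to any effect of the variant itself, and it separately predicts the outcome — a classic confounder. We must compare within traffic source levels.
Adjusting over the population distribution of traffic source: 0.393·(0.664−0.406) + 0.608·(0.185−0.056) = +0.179.

+0.18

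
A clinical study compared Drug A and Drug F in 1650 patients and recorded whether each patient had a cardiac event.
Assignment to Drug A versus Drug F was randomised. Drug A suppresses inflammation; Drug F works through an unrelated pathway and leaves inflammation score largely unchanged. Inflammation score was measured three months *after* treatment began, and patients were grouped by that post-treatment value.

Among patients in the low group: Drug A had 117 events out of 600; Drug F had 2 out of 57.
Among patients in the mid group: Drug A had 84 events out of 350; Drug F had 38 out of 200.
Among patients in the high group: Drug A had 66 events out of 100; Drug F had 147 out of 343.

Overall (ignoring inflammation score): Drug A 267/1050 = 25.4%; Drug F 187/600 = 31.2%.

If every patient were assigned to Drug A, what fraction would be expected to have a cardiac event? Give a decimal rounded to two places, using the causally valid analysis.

The inflammation score-specific comparison favours Drug F throughout, but the pooled figures favour Drug A. The question is whether to condition on inflammation score.
Inflammation score is downstream of the drug. One should not condition on a consequence of treatment, so the overall rates are the right comparison.
So P(outcome | do(Drug A)) is just the pooled rate for Drug A: 267/1050 = 0.254.

0.25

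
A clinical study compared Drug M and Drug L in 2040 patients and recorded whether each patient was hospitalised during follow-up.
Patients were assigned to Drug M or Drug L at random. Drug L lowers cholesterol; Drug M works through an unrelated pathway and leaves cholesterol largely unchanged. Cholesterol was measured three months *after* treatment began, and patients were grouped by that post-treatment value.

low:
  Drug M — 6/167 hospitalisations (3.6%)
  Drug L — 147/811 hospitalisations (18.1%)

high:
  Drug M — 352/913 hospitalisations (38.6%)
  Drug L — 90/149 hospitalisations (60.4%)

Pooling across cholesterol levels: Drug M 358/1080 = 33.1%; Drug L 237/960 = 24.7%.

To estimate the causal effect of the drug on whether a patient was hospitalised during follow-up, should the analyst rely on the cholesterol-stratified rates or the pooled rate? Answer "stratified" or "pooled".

pooled

The stratified and pooled comparisons disagree (Drug M wins within each cholesterol; Drug L wins overall), so the answer turns on the causal role of cholesterol.
Because the drug influences cholesterol, cholesterol is a post-treatment mediator, not a confounder. Stratifying on it would bias the estimate; the causal effect is the crude pooled difference.
Pooled: Drug M 33.1% vs Drug L 24.7%; Drug L is lower overall.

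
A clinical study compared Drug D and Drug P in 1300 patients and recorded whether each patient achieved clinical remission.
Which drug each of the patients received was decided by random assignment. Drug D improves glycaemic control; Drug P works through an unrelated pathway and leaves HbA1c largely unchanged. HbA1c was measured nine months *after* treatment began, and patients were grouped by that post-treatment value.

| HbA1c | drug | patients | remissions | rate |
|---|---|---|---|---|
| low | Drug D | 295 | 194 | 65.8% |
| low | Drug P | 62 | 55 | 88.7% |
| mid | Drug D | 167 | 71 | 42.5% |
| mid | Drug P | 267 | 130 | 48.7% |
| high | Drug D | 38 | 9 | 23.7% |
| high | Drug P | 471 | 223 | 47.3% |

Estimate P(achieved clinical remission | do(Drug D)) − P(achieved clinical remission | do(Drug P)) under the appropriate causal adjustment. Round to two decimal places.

HbA1c is downstream of the drug. One should not condition on a consequence of treatment, so the overall rates are the right comparison.
The causal difference is the pooled difference: 0.548 − 0.510 = +0.038.

+0.04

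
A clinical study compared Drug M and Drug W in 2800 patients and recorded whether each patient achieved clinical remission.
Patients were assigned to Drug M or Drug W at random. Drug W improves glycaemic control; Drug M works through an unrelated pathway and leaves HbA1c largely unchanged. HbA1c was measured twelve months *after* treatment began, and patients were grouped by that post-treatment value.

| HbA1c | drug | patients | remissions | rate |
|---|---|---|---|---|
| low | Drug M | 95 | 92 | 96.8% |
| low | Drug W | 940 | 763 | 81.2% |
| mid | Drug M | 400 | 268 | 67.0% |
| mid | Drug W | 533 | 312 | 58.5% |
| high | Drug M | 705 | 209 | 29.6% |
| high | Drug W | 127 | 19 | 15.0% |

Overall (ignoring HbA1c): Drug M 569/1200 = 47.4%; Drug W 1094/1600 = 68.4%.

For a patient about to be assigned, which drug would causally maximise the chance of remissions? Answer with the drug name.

Drug W

The HbA1c-specific comparison favours Drug M throughout, but the pooled figures favour Drug W. The question is whether to condition on HbA1c.
HbA1c is recorded after the drug and is itself shifted by it — it sits on the causal path from drug to outcome. Conditioning on a mediator would strip out part of the effect we want; the pooled comparison gives the total causal effect.
Pooled: Drug M 47.4% vs Drug W 68.4%; Drug W is higher overall.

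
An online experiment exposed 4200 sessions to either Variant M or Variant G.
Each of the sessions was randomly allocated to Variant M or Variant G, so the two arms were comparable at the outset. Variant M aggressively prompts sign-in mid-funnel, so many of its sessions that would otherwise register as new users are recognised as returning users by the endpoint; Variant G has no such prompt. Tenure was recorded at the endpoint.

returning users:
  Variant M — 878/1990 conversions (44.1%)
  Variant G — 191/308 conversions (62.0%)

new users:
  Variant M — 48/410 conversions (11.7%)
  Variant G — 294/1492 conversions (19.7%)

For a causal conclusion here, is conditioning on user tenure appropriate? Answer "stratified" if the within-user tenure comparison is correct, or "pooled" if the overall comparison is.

The stratified and pooled comparisons disagree (Variant G wins within each user tenure; Variant M wins overall), so the answer turns on the causal role of user tenure.
User tenure lies on the pathway variant → user tenure → outcome, so adjusting for it blocks the indirect effect. For the total causal effect of variant, use the unadjusted pooled rates.
Pooled: Variant M 38.6% vs Variant G 26.9%; Variant M is higher overall.

pooled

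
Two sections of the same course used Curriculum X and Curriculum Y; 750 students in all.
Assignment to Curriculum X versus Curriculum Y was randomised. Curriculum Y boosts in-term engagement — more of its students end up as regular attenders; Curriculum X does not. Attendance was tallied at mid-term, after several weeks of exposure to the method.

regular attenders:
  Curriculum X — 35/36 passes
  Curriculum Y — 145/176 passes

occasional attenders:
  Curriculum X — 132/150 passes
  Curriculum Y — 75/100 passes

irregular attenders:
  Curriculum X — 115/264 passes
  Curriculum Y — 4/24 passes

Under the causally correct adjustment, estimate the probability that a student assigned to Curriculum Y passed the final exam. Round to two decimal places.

Mid-term attendance here is a post-treatment variable shaped by the teaching method; conditioning on it would introduce bias rather than remove it. The overall comparison is the causal one.
So P(outcome | do(Curriculum Y)) is just the pooled rate for Curriculum Y: 224/300 = 0.747.

0.75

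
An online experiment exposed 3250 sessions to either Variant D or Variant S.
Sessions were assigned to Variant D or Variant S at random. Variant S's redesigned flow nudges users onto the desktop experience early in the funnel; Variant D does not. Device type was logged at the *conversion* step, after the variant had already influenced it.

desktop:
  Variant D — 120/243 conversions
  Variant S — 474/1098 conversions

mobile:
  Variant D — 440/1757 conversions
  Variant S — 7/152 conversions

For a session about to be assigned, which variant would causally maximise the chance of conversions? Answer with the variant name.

Within every device type level Variant D has the higher rate, yet pooled Variant S does — Simpson's reversal.
Device type is downstream of the variant. One should not condition on a consequence of treatment, so the overall rates are the right comparison.
Pooled: Variant D 28.0% vs Variant S 38.5%; Variant S is higher overall.

Variant S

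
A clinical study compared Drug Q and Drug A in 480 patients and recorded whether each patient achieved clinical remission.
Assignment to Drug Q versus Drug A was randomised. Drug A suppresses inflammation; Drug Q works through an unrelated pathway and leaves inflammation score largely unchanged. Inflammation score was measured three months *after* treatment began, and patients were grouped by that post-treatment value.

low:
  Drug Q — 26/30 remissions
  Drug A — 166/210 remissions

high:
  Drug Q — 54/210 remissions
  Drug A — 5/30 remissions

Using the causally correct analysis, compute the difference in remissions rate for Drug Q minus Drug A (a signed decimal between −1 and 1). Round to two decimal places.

-0.38

Inflammation score is downstream of the drug. One should not condition on a consequence of treatment, so the overall rates are the right comparison.
The causal difference is the pooled difference: 0.333 − 0.713 = -0.379.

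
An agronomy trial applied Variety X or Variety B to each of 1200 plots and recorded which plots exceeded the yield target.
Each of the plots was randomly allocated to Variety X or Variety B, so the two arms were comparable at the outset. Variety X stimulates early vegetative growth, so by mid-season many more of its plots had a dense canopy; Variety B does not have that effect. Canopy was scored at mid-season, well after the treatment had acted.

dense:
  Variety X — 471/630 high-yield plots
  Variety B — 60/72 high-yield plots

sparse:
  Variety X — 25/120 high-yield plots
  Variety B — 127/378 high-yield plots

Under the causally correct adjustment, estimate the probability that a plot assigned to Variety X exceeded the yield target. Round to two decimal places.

0.66

The mid-season canopy-specific comparison favours Variety B throughout, but the pooled figures favour Variety X. The question is whether to condition on mid-season canopy.
Stratifying would compare varietys among plots the varietys themselves sorted into mid-season canopy groups — a form of selection on an intermediate. The unconditioned pooled rates give the total causal effect.
So P(outcome | do(Variety X)) is just the pooled rate for Variety X: 496/750 = 0.661.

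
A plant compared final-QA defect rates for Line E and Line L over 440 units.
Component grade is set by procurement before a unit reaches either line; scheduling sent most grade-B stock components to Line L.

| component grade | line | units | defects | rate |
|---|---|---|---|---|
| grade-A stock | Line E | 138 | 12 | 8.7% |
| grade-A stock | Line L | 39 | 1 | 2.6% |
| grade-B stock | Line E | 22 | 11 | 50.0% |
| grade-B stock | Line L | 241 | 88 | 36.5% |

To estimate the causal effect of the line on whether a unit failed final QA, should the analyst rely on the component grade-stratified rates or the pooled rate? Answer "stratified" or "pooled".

stratified

Component grade is set before the line has any effect — it is not caused by the line — and it independently drives the outcome. That makes it a confounder, so the causal comparison is within component grade levels.
Within each level — grade-A stock: 8.7% vs 2.6%; grade-B stock: 50.0% vs 36.5% — Line L is lower every time.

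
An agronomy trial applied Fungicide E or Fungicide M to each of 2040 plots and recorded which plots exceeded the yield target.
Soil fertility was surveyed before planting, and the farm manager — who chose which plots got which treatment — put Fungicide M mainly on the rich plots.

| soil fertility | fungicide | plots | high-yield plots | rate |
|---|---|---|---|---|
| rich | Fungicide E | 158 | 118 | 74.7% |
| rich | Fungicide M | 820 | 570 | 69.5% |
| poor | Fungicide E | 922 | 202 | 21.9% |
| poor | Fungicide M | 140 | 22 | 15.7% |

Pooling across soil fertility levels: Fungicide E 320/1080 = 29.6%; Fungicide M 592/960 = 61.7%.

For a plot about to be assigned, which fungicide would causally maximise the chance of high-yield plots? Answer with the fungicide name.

Fungicide E

Within every soil fertility level Fungicide E has the higher rate, yet pooled Fungicide M does — Simpson's reversal.
Soil fertility differs across fungicides for reasons unrelated to any effect of the fungicide itself, and it separately predicts the outcome — a classic confounder. We must compare within soil fertility levels.
Within each level — rich: 74.7% vs 69.5%; poor: 21.9% vs 15.7% — Fungicide E is higher every time.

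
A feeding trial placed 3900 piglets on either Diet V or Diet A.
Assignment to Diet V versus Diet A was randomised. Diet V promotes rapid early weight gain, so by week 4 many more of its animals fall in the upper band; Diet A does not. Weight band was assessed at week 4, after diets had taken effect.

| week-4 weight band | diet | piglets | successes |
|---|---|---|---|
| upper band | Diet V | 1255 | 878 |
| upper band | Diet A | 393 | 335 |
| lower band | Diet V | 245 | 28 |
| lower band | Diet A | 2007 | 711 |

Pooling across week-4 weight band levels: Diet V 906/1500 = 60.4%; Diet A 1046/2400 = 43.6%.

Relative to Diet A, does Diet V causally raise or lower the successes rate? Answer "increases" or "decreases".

increases

Week-4 weight band is downstream of the diet. One should not condition on a consequence of treatment, so the overall rates are the right comparison.
Pooled: Diet V 60.4% vs Diet A 43.6%; Diet V is higher overall.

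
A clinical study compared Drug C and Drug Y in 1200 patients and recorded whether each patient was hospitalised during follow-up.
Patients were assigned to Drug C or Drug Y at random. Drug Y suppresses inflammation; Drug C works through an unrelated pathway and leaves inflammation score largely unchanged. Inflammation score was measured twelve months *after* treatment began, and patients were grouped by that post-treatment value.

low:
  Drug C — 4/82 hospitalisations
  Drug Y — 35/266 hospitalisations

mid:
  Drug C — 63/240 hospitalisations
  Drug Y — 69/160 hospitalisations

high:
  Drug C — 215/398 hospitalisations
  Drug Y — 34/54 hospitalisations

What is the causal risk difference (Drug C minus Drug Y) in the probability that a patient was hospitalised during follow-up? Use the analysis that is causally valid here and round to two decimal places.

+0.10

The distribution of inflammation score is itself part of what the drug does — it is an intermediate outcome. Holding it fixed would remove that part of the effect; the total effect is the pooled difference.
The causal difference is the pooled difference: 0.392 − 0.287 = +0.104.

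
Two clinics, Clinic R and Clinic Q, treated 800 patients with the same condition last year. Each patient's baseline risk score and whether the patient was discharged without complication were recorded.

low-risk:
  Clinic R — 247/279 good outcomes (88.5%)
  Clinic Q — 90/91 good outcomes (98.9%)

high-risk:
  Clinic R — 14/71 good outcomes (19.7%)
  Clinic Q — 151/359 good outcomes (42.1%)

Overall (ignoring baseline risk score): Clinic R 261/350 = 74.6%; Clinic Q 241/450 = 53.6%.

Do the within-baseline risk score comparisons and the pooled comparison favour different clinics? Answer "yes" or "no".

yes

Within each baseline risk score level (low-risk 88.5% vs 98.9%; high-risk 19.7% vs 42.1%), Clinic Q has the higher rate every time. Pooled: 74.6% vs 53.6% — Clinic R has the higher rate overall. The two comparisons disagree.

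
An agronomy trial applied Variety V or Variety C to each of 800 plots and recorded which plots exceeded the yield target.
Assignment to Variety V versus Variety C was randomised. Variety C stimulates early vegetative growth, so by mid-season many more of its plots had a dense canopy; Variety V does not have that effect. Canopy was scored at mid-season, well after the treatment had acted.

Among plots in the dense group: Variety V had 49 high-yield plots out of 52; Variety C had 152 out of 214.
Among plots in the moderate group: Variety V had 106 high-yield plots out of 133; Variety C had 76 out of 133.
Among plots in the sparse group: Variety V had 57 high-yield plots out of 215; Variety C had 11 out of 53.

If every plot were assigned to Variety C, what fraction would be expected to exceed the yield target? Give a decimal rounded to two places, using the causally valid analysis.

0.60

Mid-season canopy is downstream of the variety. One should not condition on a consequence of treatment, so the overall rates are the right comparison.
So P(outcome | do(Variety C)) is just the pooled rate for Variety C: 239/400 = 0.598.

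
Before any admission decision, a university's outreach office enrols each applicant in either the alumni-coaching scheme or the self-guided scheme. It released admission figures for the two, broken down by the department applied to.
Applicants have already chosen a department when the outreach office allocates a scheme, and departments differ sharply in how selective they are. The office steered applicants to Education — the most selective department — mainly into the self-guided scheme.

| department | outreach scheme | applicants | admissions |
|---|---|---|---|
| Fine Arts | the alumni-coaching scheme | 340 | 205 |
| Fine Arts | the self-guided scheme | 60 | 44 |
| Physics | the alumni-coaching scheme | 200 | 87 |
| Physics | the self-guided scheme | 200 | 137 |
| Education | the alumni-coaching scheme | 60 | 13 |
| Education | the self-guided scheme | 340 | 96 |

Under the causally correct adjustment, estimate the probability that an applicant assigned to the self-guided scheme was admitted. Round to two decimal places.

The imbalance in department arose from how applicants were allocated, not from anything the outreach scheme did; and department independently affects the outcome. The pooled gap is confounded — condition on department.
Standardising the self-guided scheme to the population department mix: 0.333·44/60 + 0.333·137/200 + 0.333·96/340 = 0.567.

0.57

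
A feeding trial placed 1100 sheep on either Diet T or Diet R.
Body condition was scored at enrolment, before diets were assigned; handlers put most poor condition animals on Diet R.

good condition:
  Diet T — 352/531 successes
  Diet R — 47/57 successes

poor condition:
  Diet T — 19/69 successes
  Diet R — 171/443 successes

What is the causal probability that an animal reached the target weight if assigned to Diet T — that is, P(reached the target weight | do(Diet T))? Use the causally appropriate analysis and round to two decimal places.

0.48

Diet R is higher inside every starting body condition stratum but Diet T is higher in aggregate. Whether to stratify depends on how starting body condition relates to the diet.
Starting body condition satisfies the back-door criterion: it is not a descendant of the diet, and it blocks the spurious path from diet to outcome. Adjusting for it (i.e., using the within-starting body condition rates) gives the causal effect.
Standardising Diet T to the population starting body condition mix: 0.535·352/531 + 0.465·19/69 = 0.483.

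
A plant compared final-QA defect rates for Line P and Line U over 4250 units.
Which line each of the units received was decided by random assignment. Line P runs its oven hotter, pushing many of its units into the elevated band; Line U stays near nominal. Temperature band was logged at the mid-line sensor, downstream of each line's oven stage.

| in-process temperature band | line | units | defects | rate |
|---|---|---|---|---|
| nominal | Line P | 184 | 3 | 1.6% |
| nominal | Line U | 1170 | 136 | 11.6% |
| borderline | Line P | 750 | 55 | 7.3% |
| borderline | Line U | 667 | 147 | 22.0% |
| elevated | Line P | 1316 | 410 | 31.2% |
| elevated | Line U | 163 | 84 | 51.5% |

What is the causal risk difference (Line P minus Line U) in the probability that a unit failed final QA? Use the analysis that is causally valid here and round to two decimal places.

+0.02

The stratified and pooled comparisons disagree (Line P wins within each in-process temperature band; Line U wins overall), so the answer turns on the causal role of in-process temperature band.
Stratifying would compare lines among units the lines themselves sorted into in-process temperature band groups — a form of selection on an intermediate. The unconditioned pooled rates give the total causal effect.
The causal difference is the pooled difference: 0.208 − 0.183 = +0.025.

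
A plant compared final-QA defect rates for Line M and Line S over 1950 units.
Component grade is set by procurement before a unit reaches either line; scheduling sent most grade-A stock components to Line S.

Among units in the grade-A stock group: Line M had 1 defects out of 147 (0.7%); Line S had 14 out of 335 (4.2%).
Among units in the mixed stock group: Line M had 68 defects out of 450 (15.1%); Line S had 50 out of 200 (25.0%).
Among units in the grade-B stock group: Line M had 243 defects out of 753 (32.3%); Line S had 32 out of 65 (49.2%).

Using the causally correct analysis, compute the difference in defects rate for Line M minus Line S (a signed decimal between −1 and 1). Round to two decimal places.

-0.11

Within every component grade level Line M has the lower rate, yet pooled Line S does — Simpson's reversal.
Component grade differs across lines for reasons unrelated to any effect of the line itself, and it separately predicts the outcome — a classic confounder. We must compare within component grade levels.
Adjusting over the population distribution of component grade: 0.247·(0.007−0.042) + 0.333·(0.151−0.250) + 0.419·(0.323−0.492) = -0.113.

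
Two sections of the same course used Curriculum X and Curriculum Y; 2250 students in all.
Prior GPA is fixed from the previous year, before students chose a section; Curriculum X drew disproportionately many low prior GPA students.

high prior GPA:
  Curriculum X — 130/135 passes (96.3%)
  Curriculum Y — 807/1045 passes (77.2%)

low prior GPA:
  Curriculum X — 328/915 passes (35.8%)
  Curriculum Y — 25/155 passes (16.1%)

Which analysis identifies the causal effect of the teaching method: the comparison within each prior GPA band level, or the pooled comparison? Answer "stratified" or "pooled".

stratified

The stratified and pooled comparisons disagree (Curriculum X wins within each prior GPA band; Curriculum Y wins overall), so the answer turns on the causal role of prior GPA band.
Prior GPA band is set before the teaching method has any effect — it is not caused by the teaching method — and it independently drives the outcome. That makes it a confounder, so the causal comparison is within prior GPA band levels.
Within each level — high prior GPA: 96.3% vs 77.2%; low prior GPA: 35.8% vs 16.1% — Curriculum X is higher every time.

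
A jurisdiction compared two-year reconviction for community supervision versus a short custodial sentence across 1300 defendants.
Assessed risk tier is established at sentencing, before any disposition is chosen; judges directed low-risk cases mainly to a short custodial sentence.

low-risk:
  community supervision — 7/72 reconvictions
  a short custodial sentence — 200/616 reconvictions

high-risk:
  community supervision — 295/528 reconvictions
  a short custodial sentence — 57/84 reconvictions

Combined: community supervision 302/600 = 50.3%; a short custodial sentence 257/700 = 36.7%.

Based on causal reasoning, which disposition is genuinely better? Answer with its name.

Within every assessed risk tier level community supervision has the lower rate, yet pooled a short custodial sentence does — Simpson's reversal.
Since assessed risk tier is a pre-existing factor (not a product of the disposition) and it affects the outcome on its own, it is a confounder. The stratified rates, not the pooled rate, identify the causal effect.
Within each level — low-risk: 9.7% vs 32.5%; high-risk: 55.9% vs 67.9% — community supervision is lower every time.

community supervision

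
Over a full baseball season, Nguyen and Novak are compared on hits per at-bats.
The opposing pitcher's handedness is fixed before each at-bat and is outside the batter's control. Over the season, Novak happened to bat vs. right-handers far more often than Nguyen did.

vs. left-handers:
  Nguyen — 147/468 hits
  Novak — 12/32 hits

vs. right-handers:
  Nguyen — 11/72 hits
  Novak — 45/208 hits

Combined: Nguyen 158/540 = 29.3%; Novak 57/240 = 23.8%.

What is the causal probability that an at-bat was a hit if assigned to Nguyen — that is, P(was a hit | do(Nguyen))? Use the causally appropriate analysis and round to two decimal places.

0.26

Pitcher handedness satisfies the back-door criterion: it is not a descendant of the player, and it blocks the spurious path from player to outcome. Adjusting for it (i.e., using the within-pitcher handedness rates) gives the causal effect.
Standardising Nguyen to the population pitcher handedness mix: 0.641·147/468 + 0.359·11/72 = 0.256.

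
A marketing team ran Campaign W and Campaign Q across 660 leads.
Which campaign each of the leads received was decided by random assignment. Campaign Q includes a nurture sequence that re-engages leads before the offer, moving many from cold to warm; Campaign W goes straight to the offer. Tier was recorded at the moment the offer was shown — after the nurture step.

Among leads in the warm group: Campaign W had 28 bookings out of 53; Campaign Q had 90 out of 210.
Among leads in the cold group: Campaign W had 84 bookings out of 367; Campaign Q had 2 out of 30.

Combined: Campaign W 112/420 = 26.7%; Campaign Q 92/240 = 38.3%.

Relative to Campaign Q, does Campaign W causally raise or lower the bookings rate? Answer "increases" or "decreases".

Within every engagement tier level Campaign W has the higher rate, yet pooled Campaign Q does — Simpson's reversal.
Stratifying would compare campaigns among leads the campaigns themselves sorted into engagement tier groups — a form of selection on an intermediate. The unconditioned pooled rates give the total causal effect.
Pooled: Campaign W 26.7% vs Campaign Q 38.3%; Campaign Q is higher overall.

decreases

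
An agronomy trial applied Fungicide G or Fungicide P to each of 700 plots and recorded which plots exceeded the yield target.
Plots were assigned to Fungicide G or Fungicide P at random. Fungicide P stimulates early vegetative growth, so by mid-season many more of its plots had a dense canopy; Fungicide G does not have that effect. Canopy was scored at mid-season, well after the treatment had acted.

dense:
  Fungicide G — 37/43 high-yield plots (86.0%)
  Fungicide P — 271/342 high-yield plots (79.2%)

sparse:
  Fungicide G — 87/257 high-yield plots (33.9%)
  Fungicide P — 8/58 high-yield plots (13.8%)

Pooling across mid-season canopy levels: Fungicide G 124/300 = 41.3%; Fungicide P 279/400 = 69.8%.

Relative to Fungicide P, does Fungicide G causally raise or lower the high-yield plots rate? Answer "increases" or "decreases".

decreases

Stratifying would compare fungicides among plots the fungicides themselves sorted into mid-season canopy groups — a form of selection on an intermediate. The unconditioned pooled rates give the total causal effect.
Pooled: Fungicide G 41.3% vs Fungicide P 69.8%; Fungicide P is higher overall.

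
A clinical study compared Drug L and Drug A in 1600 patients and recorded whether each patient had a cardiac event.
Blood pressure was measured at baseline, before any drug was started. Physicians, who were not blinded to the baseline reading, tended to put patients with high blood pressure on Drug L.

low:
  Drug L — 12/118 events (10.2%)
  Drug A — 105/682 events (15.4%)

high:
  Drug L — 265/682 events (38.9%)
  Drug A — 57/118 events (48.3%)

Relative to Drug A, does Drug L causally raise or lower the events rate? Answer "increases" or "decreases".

decreases

Here blood pressure is a common cause — it drives both which drug a case falls under and the outcome. The crude comparison mixes populations; the stratum-specific rates are the causally relevant ones.
Within each level — low: 10.2% vs 15.4%; high: 38.9% vs 48.3% — Drug L is lower every time.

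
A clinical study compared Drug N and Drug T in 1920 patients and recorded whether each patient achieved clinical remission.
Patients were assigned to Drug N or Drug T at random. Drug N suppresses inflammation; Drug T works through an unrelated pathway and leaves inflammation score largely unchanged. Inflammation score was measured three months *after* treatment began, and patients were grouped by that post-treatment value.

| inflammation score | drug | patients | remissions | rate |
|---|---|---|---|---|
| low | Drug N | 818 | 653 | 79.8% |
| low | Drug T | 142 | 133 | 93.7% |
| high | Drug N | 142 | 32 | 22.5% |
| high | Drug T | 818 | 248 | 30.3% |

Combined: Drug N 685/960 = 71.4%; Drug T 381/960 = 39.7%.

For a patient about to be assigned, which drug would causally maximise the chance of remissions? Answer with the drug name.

Drug N

Within every inflammation score level Drug T has the higher rate, yet pooled Drug N does — Simpson's reversal.
Because the drug influences inflammation score, inflammation score is a post-treatment mediator, not a confounder. Stratifying on it would bias the estimate; the causal effect is the crude pooled difference.
Pooled: Drug N 71.4% vs Drug T 39.7%; Drug N is higher overall.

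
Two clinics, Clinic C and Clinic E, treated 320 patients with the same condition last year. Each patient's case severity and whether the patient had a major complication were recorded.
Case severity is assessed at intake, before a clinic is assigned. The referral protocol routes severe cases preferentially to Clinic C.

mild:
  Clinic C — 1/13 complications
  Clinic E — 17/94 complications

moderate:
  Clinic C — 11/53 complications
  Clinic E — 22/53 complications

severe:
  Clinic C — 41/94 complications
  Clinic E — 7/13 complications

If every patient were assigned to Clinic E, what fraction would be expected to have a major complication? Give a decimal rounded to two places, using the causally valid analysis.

0.38

Nothing the clinic does changes case severity; the imbalance is an allocation artefact. With case severity also predicting the outcome, the pooled figure is confounded, and the within-stratum comparison is the causal one.
Standardising Clinic E to the population case severity mix: 0.334·17/94 + 0.331·22/53 + 0.334·7/13 = 0.378.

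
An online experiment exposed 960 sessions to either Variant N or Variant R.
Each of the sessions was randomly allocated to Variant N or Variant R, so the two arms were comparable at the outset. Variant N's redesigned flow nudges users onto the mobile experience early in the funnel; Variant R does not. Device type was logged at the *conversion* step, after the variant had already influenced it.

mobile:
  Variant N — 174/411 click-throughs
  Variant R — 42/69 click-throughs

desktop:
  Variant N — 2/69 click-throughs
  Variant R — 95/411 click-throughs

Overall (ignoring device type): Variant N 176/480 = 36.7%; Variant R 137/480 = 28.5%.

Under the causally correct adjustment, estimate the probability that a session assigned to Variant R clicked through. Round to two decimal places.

The device type-specific comparison favours Variant R throughout, but the pooled figures favour Variant N. The question is whether to condition on device type.
Device type is downstream of the variant. One should not condition on a consequence of treatment, so the overall rates are the right comparison.
So P(outcome | do(Variant R)) is just the pooled rate for Variant R: 137/480 = 0.285.

0.29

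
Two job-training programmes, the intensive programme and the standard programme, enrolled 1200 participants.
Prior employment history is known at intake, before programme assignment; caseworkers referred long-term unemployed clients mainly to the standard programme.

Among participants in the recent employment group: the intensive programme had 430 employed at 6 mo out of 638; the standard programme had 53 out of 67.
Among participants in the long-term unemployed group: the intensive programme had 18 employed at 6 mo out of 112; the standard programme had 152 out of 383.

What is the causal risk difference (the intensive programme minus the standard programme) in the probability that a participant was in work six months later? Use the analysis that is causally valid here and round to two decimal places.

-0.17

Prior employment history satisfies the back-door criterion: it is not a descendant of the programme, and it blocks the spurious path from programme to outcome. Adjusting for it (i.e., using the within-prior employment history rates) gives the causal effect.
Adjusting over the population distribution of prior employment history: 0.588·(0.674−0.791) + 0.412·(0.161−0.397) = -0.166.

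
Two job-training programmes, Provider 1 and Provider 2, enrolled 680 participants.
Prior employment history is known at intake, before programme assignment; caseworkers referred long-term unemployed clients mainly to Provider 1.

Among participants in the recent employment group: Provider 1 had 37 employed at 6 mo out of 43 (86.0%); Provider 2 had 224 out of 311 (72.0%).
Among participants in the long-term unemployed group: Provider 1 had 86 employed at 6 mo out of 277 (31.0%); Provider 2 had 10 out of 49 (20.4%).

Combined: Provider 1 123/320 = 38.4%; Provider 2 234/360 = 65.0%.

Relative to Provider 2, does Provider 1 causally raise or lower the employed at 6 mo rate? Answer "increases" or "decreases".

increases

Provider 1 is higher inside every prior employment history stratum but Provider 2 is higher in aggregate. Whether to stratify depends on how prior employment history relates to the programme.
Since prior employment history is a pre-existing factor (not a product of the programme) and it affects the outcome on its own, it is a confounder. The stratified rates, not the pooled rate, identify the causal effect.
Within each level — recent employment: 86.0% vs 72.0%; long-term unemployed: 31.0% vs 20.4% — Provider 1 is higher every time.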